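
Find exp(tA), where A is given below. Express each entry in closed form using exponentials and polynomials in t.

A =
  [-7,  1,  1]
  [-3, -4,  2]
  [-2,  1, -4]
e^{tA} =
  [-t^2*exp(-5*t)/2 - 2*t*exp(-5*t) + exp(-5*t), t*exp(-5*t), t^2*exp(-5*t)/2 + t*exp(-5*t)]
  [-t^2*exp(-5*t)/2 - 3*t*exp(-5*t), t*exp(-5*t) + exp(-5*t), t^2*exp(-5*t)/2 + 2*t*exp(-5*t)]
  [-t^2*exp(-5*t)/2 - 2*t*exp(-5*t), t*exp(-5*t), t^2*exp(-5*t)/2 + t*exp(-5*t) + exp(-5*t)]

Strategy: write A = P · J · P⁻¹ where J is a Jordan canonical form, so e^{tA} = P · e^{tJ} · P⁻¹, and e^{tJ} can be computed block-by-block.

A has Jordan form
J =
  [-5,  1,  0]
  [ 0, -5,  1]
  [ 0,  0, -5]
(up to reordering of blocks).

Per-block formulas:
  For a 3×3 Jordan block J_3(-5): exp(t · J_3(-5)) = e^(-5t)·(I + t·N + (t^2/2)·N^2), where N is the 3×3 nilpotent shift.

After assembling e^{tJ} and conjugating by P, we get:

e^{tA} =
  [-t^2*exp(-5*t)/2 - 2*t*exp(-5*t) + exp(-5*t), t*exp(-5*t), t^2*exp(-5*t)/2 + t*exp(-5*t)]
  [-t^2*exp(-5*t)/2 - 3*t*exp(-5*t), t*exp(-5*t) + exp(-5*t), t^2*exp(-5*t)/2 + 2*t*exp(-5*t)]
  [-t^2*exp(-5*t)/2 - 2*t*exp(-5*t), t*exp(-5*t), t^2*exp(-5*t)/2 + t*exp(-5*t) + exp(-5*t)]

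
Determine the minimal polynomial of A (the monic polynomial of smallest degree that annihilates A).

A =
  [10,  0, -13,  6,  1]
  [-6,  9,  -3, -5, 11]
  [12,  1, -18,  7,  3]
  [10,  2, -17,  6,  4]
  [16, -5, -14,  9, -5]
x^5 - 2*x^4 - 8*x^3 + 16*x^2 + 16*x - 32

The characteristic polynomial is χ_A(x) = (x - 2)^3*(x + 2)^2, so the eigenvalues are known. The minimal polynomial is
  m_A(x) = Π_λ (x − λ)^{k_λ}
where k_λ is the size of the *largest* Jordan block for λ (equivalently, the smallest k with (A − λI)^k v = 0 for every generalised eigenvector v of λ).

  λ = -2: largest Jordan block has size 2, contributing (x + 2)^2
  λ = 2: largest Jordan block has size 3, contributing (x − 2)^3

So m_A(x) = (x - 2)^3*(x + 2)^2 = x^5 - 2*x^4 - 8*x^3 + 16*x^2 + 16*x - 32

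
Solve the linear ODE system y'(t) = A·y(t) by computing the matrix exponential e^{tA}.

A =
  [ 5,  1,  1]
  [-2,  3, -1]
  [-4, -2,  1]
e^{tA} =
  [-t^2*exp(3*t) + 2*t*exp(3*t) + exp(3*t), t*exp(3*t), -t^2*exp(3*t)/2 + t*exp(3*t)]
  [-2*t*exp(3*t), exp(3*t), -t*exp(3*t)]
  [2*t^2*exp(3*t) - 4*t*exp(3*t), -2*t*exp(3*t), t^2*exp(3*t) - 2*t*exp(3*t) + exp(3*t)]

Strategy: write A = P · J · P⁻¹ where J is a Jordan canonical form, so e^{tA} = P · e^{tJ} · P⁻¹, and e^{tJ} can be computed block-by-block.

A has Jordan form
J =
  [3, 1, 0]
  [0, 3, 1]
  [0, 0, 3]
(up to reordering of blocks).

Per-block formulas:
  For a 3×3 Jordan block J_3(3): exp(t · J_3(3)) = e^(3t)·(I + t·N + (t^2/2)·N^2), where N is the 3×3 nilpotent shift.

After assembling e^{tJ} and conjugating by P, we get:

e^{tA} =
  [-t^2*exp(3*t) + 2*t*exp(3*t) + exp(3*t), t*exp(3*t), -t^2*exp(3*t)/2 + t*exp(3*t)]
  [-2*t*exp(3*t), exp(3*t), -t*exp(3*t)]
  [2*t^2*exp(3*t) - 4*t*exp(3*t), -2*t*exp(3*t), t^2*exp(3*t) - 2*t*exp(3*t) + exp(3*t)]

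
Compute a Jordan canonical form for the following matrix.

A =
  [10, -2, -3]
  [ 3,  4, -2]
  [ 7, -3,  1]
J_3(5)

The characteristic polynomial is
  det(x·I − A) = x^3 - 15*x^2 + 75*x - 125 = (x - 5)^3

Eigenvalues and multiplicities (the geometric multiplicity of λ is n − rank(A − λI), which equals the number of Jordan blocks for λ):
  λ = 5: algebraic multiplicity = 3, geometric multiplicity = 1

Determining the block sizes for each eigenvalue:
  λ = 5: one block (gm = 1), so the single block has size am = 3 → block sizes [3]

Assembling the blocks gives a Jordan form
J =
  [5, 1, 0]
  [0, 5, 1]
  [0, 0, 5]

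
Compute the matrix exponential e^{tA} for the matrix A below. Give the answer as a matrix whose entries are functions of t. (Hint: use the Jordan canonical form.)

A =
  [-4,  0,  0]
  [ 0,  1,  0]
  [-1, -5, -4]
e^{tA} =
  [exp(-4*t), 0, 0]
  [0, exp(t), 0]
  [-t*exp(-4*t), -exp(t) + exp(-4*t), exp(-4*t)]

Strategy: write A = P · J · P⁻¹ where J is a Jordan canonical form, so e^{tA} = P · e^{tJ} · P⁻¹, and e^{tJ} can be computed block-by-block.

A has Jordan form
J =
  [-4,  1, 0]
  [ 0, -4, 0]
  [ 0,  0, 1]
(up to reordering of blocks).

Per-block formulas:
  For a 2×2 Jordan block J_2(-4): exp(t · J_2(-4)) = e^(-4t)·(I + t·N), where N is the 2×2 nilpotent shift.
  For a 1×1 block at λ = 1: exp(t · [1]) = [e^(1t)].

After assembling e^{tJ} and conjugating by P, we get:

e^{tA} =
  [exp(-4*t), 0, 0]
  [0, exp(t), 0]
  [-t*exp(-4*t), -exp(t) + exp(-4*t), exp(-4*t)]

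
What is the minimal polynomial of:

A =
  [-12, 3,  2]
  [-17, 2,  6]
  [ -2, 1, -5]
x^3 + 15*x^2 + 75*x + 125

The characteristic polynomial is χ_A(x) = (x + 5)^3, so the eigenvalues are known. The minimal polynomial is
  m_A(x) = Π_λ (x − λ)^{k_λ}
where k_λ is the size of the *largest* Jordan block for λ (equivalently, the smallest k with (A − λI)^k v = 0 for every generalised eigenvector v of λ).

  λ = -5: largest Jordan block has size 3, contributing (x + 5)^3

So m_A(x) = (x + 5)^3 = x^3 + 15*x^2 + 75*x + 125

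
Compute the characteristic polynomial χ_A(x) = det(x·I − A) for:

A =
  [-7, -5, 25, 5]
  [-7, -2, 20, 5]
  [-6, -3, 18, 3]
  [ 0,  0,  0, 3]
x^4 - 12*x^3 + 54*x^2 - 108*x + 81

Expanding det(x·I − A) (e.g. by cofactor expansion or by noting that A is similar to its Jordan form J, which has the same characteristic polynomial as A) gives
  χ_A(x) = x^4 - 12*x^3 + 54*x^2 - 108*x + 81
which factors as (x - 3)^4. The eigenvalues (with algebraic multiplicities) are λ = 3 with multiplicity 4.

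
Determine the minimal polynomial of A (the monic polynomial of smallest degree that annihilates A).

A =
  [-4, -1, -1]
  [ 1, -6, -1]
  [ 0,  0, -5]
x^2 + 10*x + 25

The characteristic polynomial is χ_A(x) = (x + 5)^3, so the eigenvalues are known. The minimal polynomial is
  m_A(x) = Π_λ (x − λ)^{k_λ}
where k_λ is the size of the *largest* Jordan block for λ (equivalently, the smallest k with (A − λI)^k v = 0 for every generalised eigenvector v of λ).

  λ = -5: largest Jordan block has size 2, contributing (x + 5)^2

So m_A(x) = (x + 5)^2 = x^2 + 10*x + 25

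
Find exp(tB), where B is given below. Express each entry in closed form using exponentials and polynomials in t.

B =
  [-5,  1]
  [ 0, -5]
e^{tB} =
  [exp(-5*t), t*exp(-5*t)]
  [0, exp(-5*t)]

Strategy: write B = P · J · P⁻¹ where J is a Jordan canonical form, so e^{tB} = P · e^{tJ} · P⁻¹, and e^{tJ} can be computed block-by-block.

B has Jordan form
J =
  [-5,  1]
  [ 0, -5]
(up to reordering of blocks).

Per-block formulas:
  For a 2×2 Jordan block J_2(-5): exp(t · J_2(-5)) = e^(-5t)·(I + t·N), where N is the 2×2 nilpotent shift.

After assembling e^{tJ} and conjugating by P, we get:

e^{tB} =
  [exp(-5*t), t*exp(-5*t)]
  [0, exp(-5*t)]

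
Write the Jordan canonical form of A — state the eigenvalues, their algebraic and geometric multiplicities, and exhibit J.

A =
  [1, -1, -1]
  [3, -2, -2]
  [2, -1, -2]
J_3(-1)

The characteristic polynomial is
  det(x·I − A) = x^3 + 3*x^2 + 3*x + 1 = (x + 1)^3

Eigenvalues and multiplicities (the geometric multiplicity of λ is n − rank(A − λI), which equals the number of Jordan blocks for λ):
  λ = -1: algebraic multiplicity = 3, geometric multiplicity = 1

Determining the block sizes for each eigenvalue:
  λ = -1: one block (gm = 1), so the single block has size am = 3 → block sizes [3]

Assembling the blocks gives a Jordan form
J =
  [-1,  1,  0]
  [ 0, -1,  1]
  [ 0,  0, -1]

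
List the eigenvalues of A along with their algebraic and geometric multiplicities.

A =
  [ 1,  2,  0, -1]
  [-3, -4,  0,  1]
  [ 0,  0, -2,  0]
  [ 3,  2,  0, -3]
λ = -2: alg = 4, geom = 3

Step 1 — factor the characteristic polynomial to read off the algebraic multiplicities:
  χ_A(x) = (x + 2)^4

Step 2 — compute geometric multiplicities via the rank-nullity identity g(λ) = n − rank(A − λI):
  rank(A − (-2)·I) = 1, so dim ker(A − (-2)·I) = n − 1 = 3

Summary:
  λ = -2: algebraic multiplicity = 4, geometric multiplicity = 3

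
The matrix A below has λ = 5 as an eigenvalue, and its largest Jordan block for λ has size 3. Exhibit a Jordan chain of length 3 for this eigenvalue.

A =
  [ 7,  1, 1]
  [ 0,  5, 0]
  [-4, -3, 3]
A Jordan chain for λ = 5 of length 3:
v_1 = (-1, 0, 2)ᵀ
v_2 = (1, 0, -3)ᵀ
v_3 = (0, 1, 0)ᵀ

Let N = A − (5)·I. We want v_3 with N^3 v_3 = 0 but N^2 v_3 ≠ 0; then v_{j-1} := N · v_j for j = 3, …, 2.

Pick v_3 = (0, 1, 0)ᵀ.
Then v_2 = N · v_3 = (1, 0, -3)ᵀ.
Then v_1 = N · v_2 = (-1, 0, 2)ᵀ.

Sanity check: (A − (5)·I) v_1 = (0, 0, 0)ᵀ = 0. ✓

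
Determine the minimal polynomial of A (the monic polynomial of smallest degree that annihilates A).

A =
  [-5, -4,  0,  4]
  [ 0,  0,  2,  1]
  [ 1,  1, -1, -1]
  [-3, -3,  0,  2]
x^3 + 3*x^2 + 3*x + 1

The characteristic polynomial is χ_A(x) = (x + 1)^4, so the eigenvalues are known. The minimal polynomial is
  m_A(x) = Π_λ (x − λ)^{k_λ}
where k_λ is the size of the *largest* Jordan block for λ (equivalently, the smallest k with (A − λI)^k v = 0 for every generalised eigenvector v of λ).

  λ = -1: largest Jordan block has size 3, contributing (x + 1)^3

So m_A(x) = (x + 1)^3 = x^3 + 3*x^2 + 3*x + 1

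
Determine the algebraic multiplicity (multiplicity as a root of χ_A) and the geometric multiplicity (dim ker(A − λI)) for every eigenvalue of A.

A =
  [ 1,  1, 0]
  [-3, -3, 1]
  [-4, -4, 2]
λ = 0: alg = 3, geom = 1

Step 1 — factor the characteristic polynomial to read off the algebraic multiplicities:
  χ_A(x) = x^3

Step 2 — compute geometric multiplicities via the rank-nullity identity g(λ) = n − rank(A − λI):
  rank(A − (0)·I) = 2, so dim ker(A − (0)·I) = n − 2 = 1

Summary:
  λ = 0: algebraic multiplicity = 3, geometric multiplicity = 1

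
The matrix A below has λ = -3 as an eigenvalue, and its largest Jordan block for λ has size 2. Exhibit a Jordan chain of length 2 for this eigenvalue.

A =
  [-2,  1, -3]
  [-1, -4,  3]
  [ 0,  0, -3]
A Jordan chain for λ = -3 of length 2:
v_1 = (1, -1, 0)ᵀ
v_2 = (1, 0, 0)ᵀ

Let N = A − (-3)·I. We want v_2 with N^2 v_2 = 0 but N^1 v_2 ≠ 0; then v_{j-1} := N · v_j for j = 2, …, 2.

Pick v_2 = (1, 0, 0)ᵀ.
Then v_1 = N · v_2 = (1, -1, 0)ᵀ.

Sanity check: (A − (-3)·I) v_1 = (0, 0, 0)ᵀ = 0. ✓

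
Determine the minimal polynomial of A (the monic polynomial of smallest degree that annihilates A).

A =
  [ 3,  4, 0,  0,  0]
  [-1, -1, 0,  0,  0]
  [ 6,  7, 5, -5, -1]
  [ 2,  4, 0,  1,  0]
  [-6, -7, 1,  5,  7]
x^4 - 14*x^3 + 61*x^2 - 84*x + 36

The characteristic polynomial is χ_A(x) = (x - 6)^2*(x - 1)^3, so the eigenvalues are known. The minimal polynomial is
  m_A(x) = Π_λ (x − λ)^{k_λ}
where k_λ is the size of the *largest* Jordan block for λ (equivalently, the smallest k with (A − λI)^k v = 0 for every generalised eigenvector v of λ).

  λ = 1: largest Jordan block has size 2, contributing (x − 1)^2
  λ = 6: largest Jordan block has size 2, contributing (x − 6)^2

So m_A(x) = (x - 6)^2*(x - 1)^2 = x^4 - 14*x^3 + 61*x^2 - 84*x + 36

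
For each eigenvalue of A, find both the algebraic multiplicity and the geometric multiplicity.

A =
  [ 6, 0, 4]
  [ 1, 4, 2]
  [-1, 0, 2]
λ = 4: alg = 3, geom = 2

Step 1 — factor the characteristic polynomial to read off the algebraic multiplicities:
  χ_A(x) = (x - 4)^3

Step 2 — compute geometric multiplicities via the rank-nullity identity g(λ) = n − rank(A − λI):
  rank(A − (4)·I) = 1, so dim ker(A − (4)·I) = n − 1 = 2

Summary:
  λ = 4: algebraic multiplicity = 3, geometric multiplicity = 2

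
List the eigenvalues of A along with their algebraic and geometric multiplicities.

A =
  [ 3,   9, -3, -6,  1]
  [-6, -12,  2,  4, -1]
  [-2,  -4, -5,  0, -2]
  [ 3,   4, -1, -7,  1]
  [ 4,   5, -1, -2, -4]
λ = -5: alg = 5, geom = 2

Step 1 — factor the characteristic polynomial to read off the algebraic multiplicities:
  χ_A(x) = (x + 5)^5

Step 2 — compute geometric multiplicities via the rank-nullity identity g(λ) = n − rank(A − λI):
  rank(A − (-5)·I) = 3, so dim ker(A − (-5)·I) = n − 3 = 2

Summary:
  λ = -5: algebraic multiplicity = 5, geometric multiplicity = 2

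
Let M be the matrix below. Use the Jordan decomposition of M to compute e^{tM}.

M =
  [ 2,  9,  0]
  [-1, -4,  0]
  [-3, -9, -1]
e^{tM} =
  [3*t*exp(-t) + exp(-t), 9*t*exp(-t), 0]
  [-t*exp(-t), -3*t*exp(-t) + exp(-t), 0]
  [-3*t*exp(-t), -9*t*exp(-t), exp(-t)]

Strategy: write M = P · J · P⁻¹ where J is a Jordan canonical form, so e^{tM} = P · e^{tJ} · P⁻¹, and e^{tJ} can be computed block-by-block.

M has Jordan form
J =
  [-1,  1,  0]
  [ 0, -1,  0]
  [ 0,  0, -1]
(up to reordering of blocks).

Per-block formulas:
  For a 2×2 Jordan block J_2(-1): exp(t · J_2(-1)) = e^(-1t)·(I + t·N), where N is the 2×2 nilpotent shift.
  For a 1×1 block at λ = -1: exp(t · [-1]) = [e^(-1t)].

After assembling e^{tJ} and conjugating by P, we get:

e^{tM} =
  [3*t*exp(-t) + exp(-t), 9*t*exp(-t), 0]
  [-t*exp(-t), -3*t*exp(-t) + exp(-t), 0]
  [-3*t*exp(-t), -9*t*exp(-t), exp(-t)]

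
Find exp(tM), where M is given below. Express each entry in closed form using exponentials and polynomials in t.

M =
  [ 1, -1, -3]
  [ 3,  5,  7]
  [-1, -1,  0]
e^{tM} =
  [t^2*exp(2*t)/2 - t*exp(2*t) + exp(2*t), t^2*exp(2*t)/2 - t*exp(2*t), t^2*exp(2*t) - 3*t*exp(2*t)]
  [-t^2*exp(2*t)/2 + 3*t*exp(2*t), -t^2*exp(2*t)/2 + 3*t*exp(2*t) + exp(2*t), -t^2*exp(2*t) + 7*t*exp(2*t)]
  [-t*exp(2*t), -t*exp(2*t), -2*t*exp(2*t) + exp(2*t)]

Strategy: write M = P · J · P⁻¹ where J is a Jordan canonical form, so e^{tM} = P · e^{tJ} · P⁻¹, and e^{tJ} can be computed block-by-block.

M has Jordan form
J =
  [2, 1, 0]
  [0, 2, 1]
  [0, 0, 2]
(up to reordering of blocks).

Per-block formulas:
  For a 3×3 Jordan block J_3(2): exp(t · J_3(2)) = e^(2t)·(I + t·N + (t^2/2)·N^2), where N is the 3×3 nilpotent shift.

After assembling e^{tJ} and conjugating by P, we get:

e^{tM} =
  [t^2*exp(2*t)/2 - t*exp(2*t) + exp(2*t), t^2*exp(2*t)/2 - t*exp(2*t), t^2*exp(2*t) - 3*t*exp(2*t)]
  [-t^2*exp(2*t)/2 + 3*t*exp(2*t), -t^2*exp(2*t)/2 + 3*t*exp(2*t) + exp(2*t), -t^2*exp(2*t) + 7*t*exp(2*t)]
  [-t*exp(2*t), -t*exp(2*t), -2*t*exp(2*t) + exp(2*t)]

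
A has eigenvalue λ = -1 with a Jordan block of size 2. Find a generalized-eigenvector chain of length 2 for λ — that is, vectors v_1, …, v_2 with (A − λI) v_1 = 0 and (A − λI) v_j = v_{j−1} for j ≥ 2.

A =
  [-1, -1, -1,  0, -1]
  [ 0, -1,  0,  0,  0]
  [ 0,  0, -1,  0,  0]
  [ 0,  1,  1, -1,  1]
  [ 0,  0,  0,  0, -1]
A Jordan chain for λ = -1 of length 2:
v_1 = (-1, 0, 0, 1, 0)ᵀ
v_2 = (0, 1, 0, 0, 0)ᵀ

Let N = A − (-1)·I. We want v_2 with N^2 v_2 = 0 but N^1 v_2 ≠ 0; then v_{j-1} := N · v_j for j = 2, …, 2.

Pick v_2 = (0, 1, 0, 0, 0)ᵀ.
Then v_1 = N · v_2 = (-1, 0, 0, 1, 0)ᵀ.

Sanity check: (A − (-1)·I) v_1 = (0, 0, 0, 0, 0)ᵀ = 0. ✓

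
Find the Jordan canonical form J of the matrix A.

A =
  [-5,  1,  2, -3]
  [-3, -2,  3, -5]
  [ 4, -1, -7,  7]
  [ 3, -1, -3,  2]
J_2(-3) ⊕ J_2(-3)

The characteristic polynomial is
  det(x·I − A) = x^4 + 12*x^3 + 54*x^2 + 108*x + 81 = (x + 3)^4

Eigenvalues and multiplicities (the geometric multiplicity of λ is n − rank(A − λI), which equals the number of Jordan blocks for λ):
  λ = -3: algebraic multiplicity = 4, geometric multiplicity = 2

Determining the block sizes for each eigenvalue:
  λ = -3: with am = 4 and gm = 2, the partition is not yet determined (e.g. several partitions of 4 into 2 parts exist). Let N = A − (-3)·I. Computing rank(N^1) = 2, rank(N^2) = 0; the number of blocks of size ≥ j is rank(N^{j−1}) − rank(N^j), giving [2, 2]. So we have 2 block(s) of size 2 → block sizes [2, 2]

Assembling the blocks gives a Jordan form
J =
  [-3,  1,  0,  0]
  [ 0, -3,  0,  0]
  [ 0,  0, -3,  1]
  [ 0,  0,  0, -3]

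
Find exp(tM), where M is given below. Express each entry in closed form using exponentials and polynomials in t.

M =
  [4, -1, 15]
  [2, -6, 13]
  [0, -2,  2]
e^{tM} =
  [7*t^2 + 4*t + 1, -14*t^2 - t, 77*t^2/2 + 15*t]
  [-2*t^2 + 2*t, 4*t^2 - 6*t + 1, -11*t^2 + 13*t]
  [-2*t^2, 4*t^2 - 2*t, -11*t^2 + 2*t + 1]

Strategy: write M = P · J · P⁻¹ where J is a Jordan canonical form, so e^{tM} = P · e^{tJ} · P⁻¹, and e^{tJ} can be computed block-by-block.

M has Jordan form
J =
  [0, 1, 0]
  [0, 0, 1]
  [0, 0, 0]
(up to reordering of blocks).

Per-block formulas:
  For a 3×3 Jordan block J_3(0): exp(t · J_3(0)) = e^(0t)·(I + t·N + (t^2/2)·N^2), where N is the 3×3 nilpotent shift.

After assembling e^{tJ} and conjugating by P, we get:

e^{tM} =
  [7*t^2 + 4*t + 1, -14*t^2 - t, 77*t^2/2 + 15*t]
  [-2*t^2 + 2*t, 4*t^2 - 6*t + 1, -11*t^2 + 13*t]
  [-2*t^2, 4*t^2 - 2*t, -11*t^2 + 2*t + 1]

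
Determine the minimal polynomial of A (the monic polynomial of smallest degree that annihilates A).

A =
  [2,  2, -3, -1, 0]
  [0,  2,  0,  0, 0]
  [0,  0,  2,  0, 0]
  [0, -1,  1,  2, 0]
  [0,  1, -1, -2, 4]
x^4 - 10*x^3 + 36*x^2 - 56*x + 32

The characteristic polynomial is χ_A(x) = (x - 4)*(x - 2)^4, so the eigenvalues are known. The minimal polynomial is
  m_A(x) = Π_λ (x − λ)^{k_λ}
where k_λ is the size of the *largest* Jordan block for λ (equivalently, the smallest k with (A − λI)^k v = 0 for every generalised eigenvector v of λ).

  λ = 2: largest Jordan block has size 3, contributing (x − 2)^3
  λ = 4: largest Jordan block has size 1, contributing (x − 4)

So m_A(x) = (x - 4)*(x - 2)^3 = x^4 - 10*x^3 + 36*x^2 - 56*x + 32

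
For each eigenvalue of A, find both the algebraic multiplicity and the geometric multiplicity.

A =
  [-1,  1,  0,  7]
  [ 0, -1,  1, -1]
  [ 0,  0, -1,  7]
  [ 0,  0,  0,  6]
λ = -1: alg = 3, geom = 1; λ = 6: alg = 1, geom = 1

Step 1 — factor the characteristic polynomial to read off the algebraic multiplicities:
  χ_A(x) = (x - 6)*(x + 1)^3

Step 2 — compute geometric multiplicities via the rank-nullity identity g(λ) = n − rank(A − λI):
  rank(A − (-1)·I) = 3, so dim ker(A − (-1)·I) = n − 3 = 1
  rank(A − (6)·I) = 3, so dim ker(A − (6)·I) = n − 3 = 1

Summary:
  λ = -1: algebraic multiplicity = 3, geometric multiplicity = 1
  λ = 6: algebraic multiplicity = 1, geometric multiplicity = 1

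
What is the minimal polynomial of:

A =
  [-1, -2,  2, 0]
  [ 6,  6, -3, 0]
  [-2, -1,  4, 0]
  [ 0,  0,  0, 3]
x^2 - 6*x + 9

The characteristic polynomial is χ_A(x) = (x - 3)^4, so the eigenvalues are known. The minimal polynomial is
  m_A(x) = Π_λ (x − λ)^{k_λ}
where k_λ is the size of the *largest* Jordan block for λ (equivalently, the smallest k with (A − λI)^k v = 0 for every generalised eigenvector v of λ).

  λ = 3: largest Jordan block has size 2, contributing (x − 3)^2

So m_A(x) = (x - 3)^2 = x^2 - 6*x + 9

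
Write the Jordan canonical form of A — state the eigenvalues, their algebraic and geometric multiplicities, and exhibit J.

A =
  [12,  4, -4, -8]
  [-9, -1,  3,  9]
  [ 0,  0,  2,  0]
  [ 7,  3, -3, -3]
J_2(2) ⊕ J_1(2) ⊕ J_1(4)

The characteristic polynomial is
  det(x·I − A) = x^4 - 10*x^3 + 36*x^2 - 56*x + 32 = (x - 4)*(x - 2)^3

Eigenvalues and multiplicities (the geometric multiplicity of λ is n − rank(A − λI), which equals the number of Jordan blocks for λ):
  λ = 2: algebraic multiplicity = 3, geometric multiplicity = 2
  λ = 4: algebraic multiplicity = 1, geometric multiplicity = 1

Determining the block sizes for each eigenvalue:
  λ = 2: 2 blocks summing to 3 forces exactly one block of size 2 and the rest size 1 → block sizes [2, 1]
  λ = 4: one block (gm = 1), so the single block has size am = 1 → block sizes [1]

Assembling the blocks gives a Jordan form
J =
  [2, 1, 0, 0]
  [0, 2, 0, 0]
  [0, 0, 2, 0]
  [0, 0, 0, 4]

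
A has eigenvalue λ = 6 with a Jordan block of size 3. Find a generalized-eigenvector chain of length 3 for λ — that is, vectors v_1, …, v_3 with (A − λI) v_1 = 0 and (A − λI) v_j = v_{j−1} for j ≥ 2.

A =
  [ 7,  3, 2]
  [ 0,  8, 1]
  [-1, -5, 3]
A Jordan chain for λ = 6 of length 3:
v_1 = (-1, -1, 2)ᵀ
v_2 = (1, 0, -1)ᵀ
v_3 = (1, 0, 0)ᵀ

Let N = A − (6)·I. We want v_3 with N^3 v_3 = 0 but N^2 v_3 ≠ 0; then v_{j-1} := N · v_j for j = 3, …, 2.

Pick v_3 = (1, 0, 0)ᵀ.
Then v_2 = N · v_3 = (1, 0, -1)ᵀ.
Then v_1 = N · v_2 = (-1, -1, 2)ᵀ.

Sanity check: (A − (6)·I) v_1 = (0, 0, 0)ᵀ = 0. ✓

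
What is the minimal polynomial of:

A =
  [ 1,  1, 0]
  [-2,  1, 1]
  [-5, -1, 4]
x^3 - 6*x^2 + 12*x - 8

The characteristic polynomial is χ_A(x) = (x - 2)^3, so the eigenvalues are known. The minimal polynomial is
  m_A(x) = Π_λ (x − λ)^{k_λ}
where k_λ is the size of the *largest* Jordan block for λ (equivalently, the smallest k with (A − λI)^k v = 0 for every generalised eigenvector v of λ).

  λ = 2: largest Jordan block has size 3, contributing (x − 2)^3

So m_A(x) = (x - 2)^3 = x^3 - 6*x^2 + 12*x - 8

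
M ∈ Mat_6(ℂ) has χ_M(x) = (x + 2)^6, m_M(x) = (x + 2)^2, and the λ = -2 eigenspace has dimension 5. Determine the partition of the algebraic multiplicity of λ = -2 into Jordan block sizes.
Block sizes for λ = -2: [2, 1, 1, 1, 1]

Step 1 — from the characteristic polynomial, algebraic multiplicity of λ = -2 is 6. From dim ker(M − (-2)·I) = 5, there are exactly 5 Jordan blocks for λ = -2.
Step 2 — from the minimal polynomial, the factor (x + 2)^2 tells us the largest block for λ = -2 has size 2.
Step 3 — with total size 6, 5 blocks, and largest block 2, the block sizes (in nonincreasing order) are [2, 1, 1, 1, 1].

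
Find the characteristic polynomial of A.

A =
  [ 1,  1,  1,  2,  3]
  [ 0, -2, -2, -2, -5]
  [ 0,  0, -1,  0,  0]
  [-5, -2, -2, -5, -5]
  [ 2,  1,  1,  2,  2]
x^5 + 5*x^4 + 10*x^3 + 10*x^2 + 5*x + 1

Expanding det(x·I − A) (e.g. by cofactor expansion or by noting that A is similar to its Jordan form J, which has the same characteristic polynomial as A) gives
  χ_A(x) = x^5 + 5*x^4 + 10*x^3 + 10*x^2 + 5*x + 1
which factors as (x + 1)^5. The eigenvalues (with algebraic multiplicities) are λ = -1 with multiplicity 5.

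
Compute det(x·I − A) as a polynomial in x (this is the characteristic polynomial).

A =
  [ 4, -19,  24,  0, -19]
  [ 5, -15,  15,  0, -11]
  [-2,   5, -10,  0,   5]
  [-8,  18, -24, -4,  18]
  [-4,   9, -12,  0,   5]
x^5 + 20*x^4 + 160*x^3 + 640*x^2 + 1280*x + 1024

Expanding det(x·I − A) (e.g. by cofactor expansion or by noting that A is similar to its Jordan form J, which has the same characteristic polynomial as A) gives
  χ_A(x) = x^5 + 20*x^4 + 160*x^3 + 640*x^2 + 1280*x + 1024
which factors as (x + 4)^5. The eigenvalues (with algebraic multiplicities) are λ = -4 with multiplicity 5.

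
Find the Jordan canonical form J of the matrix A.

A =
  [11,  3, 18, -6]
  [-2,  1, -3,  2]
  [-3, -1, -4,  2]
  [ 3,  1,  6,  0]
J_3(2) ⊕ J_1(2)

The characteristic polynomial is
  det(x·I − A) = x^4 - 8*x^3 + 24*x^2 - 32*x + 16 = (x - 2)^4

Eigenvalues and multiplicities (the geometric multiplicity of λ is n − rank(A − λI), which equals the number of Jordan blocks for λ):
  λ = 2: algebraic multiplicity = 4, geometric multiplicity = 2

Determining the block sizes for each eigenvalue:
  λ = 2: with am = 4 and gm = 2, the partition is not yet determined (e.g. several partitions of 4 into 2 parts exist). Let N = A − (2)·I. Computing rank(N^1) = 2, rank(N^2) = 1, rank(N^3) = 0; the number of blocks of size ≥ j is rank(N^{j−1}) − rank(N^j), giving [2, 1, 1]. So we have 1 block(s) of size 3, 1 block(s) of size 1 → block sizes [3, 1]

Assembling the blocks gives a Jordan form
J =
  [2, 1, 0, 0]
  [0, 2, 1, 0]
  [0, 0, 2, 0]
  [0, 0, 0, 2]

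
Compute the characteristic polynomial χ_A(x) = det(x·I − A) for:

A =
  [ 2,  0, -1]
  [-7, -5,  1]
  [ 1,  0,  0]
x^3 + 3*x^2 - 9*x + 5

Expanding det(x·I − A) (e.g. by cofactor expansion or by noting that A is similar to its Jordan form J, which has the same characteristic polynomial as A) gives
  χ_A(x) = x^3 + 3*x^2 - 9*x + 5
which factors as (x - 1)^2*(x + 5). The eigenvalues (with algebraic multiplicities) are λ = -5 with multiplicity 1, λ = 1 with multiplicity 2.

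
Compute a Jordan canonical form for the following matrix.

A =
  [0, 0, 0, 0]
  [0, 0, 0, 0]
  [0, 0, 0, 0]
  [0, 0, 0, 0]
J_1(0) ⊕ J_1(0) ⊕ J_1(0) ⊕ J_1(0)

The characteristic polynomial is
  det(x·I − A) = x^4

Eigenvalues and multiplicities (the geometric multiplicity of λ is n − rank(A − λI), which equals the number of Jordan blocks for λ):
  λ = 0: algebraic multiplicity = 4, geometric multiplicity = 4

Determining the block sizes for each eigenvalue:
  λ = 0: gm = am = 4, so every block has size 1 → block sizes [1, 1, 1, 1]

Assembling the blocks gives a Jordan form
J =
  [0, 0, 0, 0]
  [0, 0, 0, 0]
  [0, 0, 0, 0]
  [0, 0, 0, 0]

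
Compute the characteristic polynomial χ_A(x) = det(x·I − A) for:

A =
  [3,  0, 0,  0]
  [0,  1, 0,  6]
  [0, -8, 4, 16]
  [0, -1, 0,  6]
x^4 - 14*x^3 + 73*x^2 - 168*x + 144

Expanding det(x·I − A) (e.g. by cofactor expansion or by noting that A is similar to its Jordan form J, which has the same characteristic polynomial as A) gives
  χ_A(x) = x^4 - 14*x^3 + 73*x^2 - 168*x + 144
which factors as (x - 4)^2*(x - 3)^2. The eigenvalues (with algebraic multiplicities) are λ = 3 with multiplicity 2, λ = 4 with multiplicity 2.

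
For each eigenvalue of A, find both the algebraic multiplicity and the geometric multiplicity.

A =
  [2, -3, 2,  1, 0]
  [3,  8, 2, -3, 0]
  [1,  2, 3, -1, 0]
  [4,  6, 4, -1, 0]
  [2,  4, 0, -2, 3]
λ = 3: alg = 5, geom = 3

Step 1 — factor the characteristic polynomial to read off the algebraic multiplicities:
  χ_A(x) = (x - 3)^5

Step 2 — compute geometric multiplicities via the rank-nullity identity g(λ) = n − rank(A − λI):
  rank(A − (3)·I) = 2, so dim ker(A − (3)·I) = n − 2 = 3

Summary:
  λ = 3: algebraic multiplicity = 5, geometric multiplicity = 3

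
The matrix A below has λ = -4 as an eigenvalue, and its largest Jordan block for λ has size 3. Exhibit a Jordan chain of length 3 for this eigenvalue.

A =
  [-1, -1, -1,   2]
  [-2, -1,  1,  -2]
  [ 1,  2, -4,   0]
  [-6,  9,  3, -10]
A Jordan chain for λ = -4 of length 3:
v_1 = (-2, 1, -1, 3)ᵀ
v_2 = (3, -2, 1, -6)ᵀ
v_3 = (1, 0, 0, 0)ᵀ

Let N = A − (-4)·I. We want v_3 with N^3 v_3 = 0 but N^2 v_3 ≠ 0; then v_{j-1} := N · v_j for j = 3, …, 2.

Pick v_3 = (1, 0, 0, 0)ᵀ.
Then v_2 = N · v_3 = (3, -2, 1, -6)ᵀ.
Then v_1 = N · v_2 = (-2, 1, -1, 3)ᵀ.

Sanity check: (A − (-4)·I) v_1 = (0, 0, 0, 0)ᵀ = 0. ✓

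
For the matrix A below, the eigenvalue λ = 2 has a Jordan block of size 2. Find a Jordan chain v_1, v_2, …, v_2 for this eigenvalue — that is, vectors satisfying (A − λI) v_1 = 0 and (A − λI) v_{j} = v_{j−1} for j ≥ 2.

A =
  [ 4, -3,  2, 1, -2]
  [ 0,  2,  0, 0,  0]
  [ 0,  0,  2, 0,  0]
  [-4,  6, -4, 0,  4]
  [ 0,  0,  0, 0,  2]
A Jordan chain for λ = 2 of length 2:
v_1 = (2, 0, 0, -4, 0)ᵀ
v_2 = (1, 0, 0, 0, 0)ᵀ

Let N = A − (2)·I. We want v_2 with N^2 v_2 = 0 but N^1 v_2 ≠ 0; then v_{j-1} := N · v_j for j = 2, …, 2.

Pick v_2 = (1, 0, 0, 0, 0)ᵀ.
Then v_1 = N · v_2 = (2, 0, 0, -4, 0)ᵀ.

Sanity check: (A − (2)·I) v_1 = (0, 0, 0, 0, 0)ᵀ = 0. ✓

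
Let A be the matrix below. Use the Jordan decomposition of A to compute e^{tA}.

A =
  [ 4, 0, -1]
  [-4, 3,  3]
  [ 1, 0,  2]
e^{tA} =
  [t*exp(3*t) + exp(3*t), 0, -t*exp(3*t)]
  [-t^2*exp(3*t)/2 - 4*t*exp(3*t), exp(3*t), t^2*exp(3*t)/2 + 3*t*exp(3*t)]
  [t*exp(3*t), 0, -t*exp(3*t) + exp(3*t)]

Strategy: write A = P · J · P⁻¹ where J is a Jordan canonical form, so e^{tA} = P · e^{tJ} · P⁻¹, and e^{tJ} can be computed block-by-block.

A has Jordan form
J =
  [3, 1, 0]
  [0, 3, 1]
  [0, 0, 3]
(up to reordering of blocks).

Per-block formulas:
  For a 3×3 Jordan block J_3(3): exp(t · J_3(3)) = e^(3t)·(I + t·N + (t^2/2)·N^2), where N is the 3×3 nilpotent shift.

After assembling e^{tJ} and conjugating by P, we get:

e^{tA} =
  [t*exp(3*t) + exp(3*t), 0, -t*exp(3*t)]
  [-t^2*exp(3*t)/2 - 4*t*exp(3*t), exp(3*t), t^2*exp(3*t)/2 + 3*t*exp(3*t)]
  [t*exp(3*t), 0, -t*exp(3*t) + exp(3*t)]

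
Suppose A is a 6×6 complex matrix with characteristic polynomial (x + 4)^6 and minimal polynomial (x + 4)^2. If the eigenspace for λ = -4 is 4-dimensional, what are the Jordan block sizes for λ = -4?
Block sizes for λ = -4: [2, 2, 1, 1]

Step 1 — from the characteristic polynomial, algebraic multiplicity of λ = -4 is 6. From dim ker(A − (-4)·I) = 4, there are exactly 4 Jordan blocks for λ = -4.
Step 2 — from the minimal polynomial, the factor (x + 4)^2 tells us the largest block for λ = -4 has size 2.
Step 3 — with total size 6, 4 blocks, and largest block 2, the block sizes (in nonincreasing order) are [2, 2, 1, 1].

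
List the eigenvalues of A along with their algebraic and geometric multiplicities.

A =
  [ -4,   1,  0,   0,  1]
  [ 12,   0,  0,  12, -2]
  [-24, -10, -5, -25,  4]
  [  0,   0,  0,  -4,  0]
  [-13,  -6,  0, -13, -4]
λ = -5: alg = 3, geom = 2; λ = -4: alg = 1, geom = 1; λ = 2: alg = 1, geom = 1

Step 1 — factor the characteristic polynomial to read off the algebraic multiplicities:
  χ_A(x) = (x - 2)*(x + 4)*(x + 5)^3

Step 2 — compute geometric multiplicities via the rank-nullity identity g(λ) = n − rank(A − λI):
  rank(A − (-5)·I) = 3, so dim ker(A − (-5)·I) = n − 3 = 2
  rank(A − (-4)·I) = 4, so dim ker(A − (-4)·I) = n − 4 = 1
  rank(A − (2)·I) = 4, so dim ker(A − (2)·I) = n − 4 = 1

Summary:
  λ = -5: algebraic multiplicity = 3, geometric multiplicity = 2
  λ = -4: algebraic multiplicity = 1, geometric multiplicity = 1
  λ = 2: algebraic multiplicity = 1, geometric multiplicity = 1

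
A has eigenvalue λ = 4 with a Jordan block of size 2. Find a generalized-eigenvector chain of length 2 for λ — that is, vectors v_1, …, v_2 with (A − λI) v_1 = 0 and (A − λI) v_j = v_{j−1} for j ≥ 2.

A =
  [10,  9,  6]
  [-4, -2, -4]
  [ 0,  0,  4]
A Jordan chain for λ = 4 of length 2:
v_1 = (6, -4, 0)ᵀ
v_2 = (1, 0, 0)ᵀ

Let N = A − (4)·I. We want v_2 with N^2 v_2 = 0 but N^1 v_2 ≠ 0; then v_{j-1} := N · v_j for j = 2, …, 2.

Pick v_2 = (1, 0, 0)ᵀ.
Then v_1 = N · v_2 = (6, -4, 0)ᵀ.

Sanity check: (A − (4)·I) v_1 = (0, 0, 0)ᵀ = 0. ✓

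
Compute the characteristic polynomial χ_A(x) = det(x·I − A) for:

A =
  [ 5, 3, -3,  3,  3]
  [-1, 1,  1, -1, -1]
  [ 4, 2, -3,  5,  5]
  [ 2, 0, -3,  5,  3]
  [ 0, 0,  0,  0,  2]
x^5 - 10*x^4 + 40*x^3 - 80*x^2 + 80*x - 32

Expanding det(x·I − A) (e.g. by cofactor expansion or by noting that A is similar to its Jordan form J, which has the same characteristic polynomial as A) gives
  χ_A(x) = x^5 - 10*x^4 + 40*x^3 - 80*x^2 + 80*x - 32
which factors as (x - 2)^5. The eigenvalues (with algebraic multiplicities) are λ = 2 with multiplicity 5.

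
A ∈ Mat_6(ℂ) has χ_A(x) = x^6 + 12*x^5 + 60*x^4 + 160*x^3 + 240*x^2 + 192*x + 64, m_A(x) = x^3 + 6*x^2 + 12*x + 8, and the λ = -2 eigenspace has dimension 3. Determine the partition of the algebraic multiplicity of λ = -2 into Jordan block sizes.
Block sizes for λ = -2: [3, 2, 1]

Step 1 — from the characteristic polynomial, algebraic multiplicity of λ = -2 is 6. From dim ker(A − (-2)·I) = 3, there are exactly 3 Jordan blocks for λ = -2.
Step 2 — from the minimal polynomial, the factor (x + 2)^3 tells us the largest block for λ = -2 has size 3.
Step 3 — with total size 6, 3 blocks, and largest block 3, the block sizes (in nonincreasing order) are [3, 2, 1].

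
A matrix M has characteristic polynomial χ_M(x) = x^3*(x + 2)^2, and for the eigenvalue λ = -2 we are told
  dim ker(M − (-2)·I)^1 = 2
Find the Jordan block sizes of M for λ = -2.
Block sizes for λ = -2: [1, 1]

From the dimensions of kernels of powers, the number of Jordan blocks of size at least j is d_j − d_{j−1} where d_j = dim ker(N^j) (with d_0 = 0). Computing the differences gives [2].
The number of blocks of size exactly k is (#blocks of size ≥ k) − (#blocks of size ≥ k + 1), so the partition is: 2 block(s) of size 1.
In nonincreasing order the block sizes are [1, 1].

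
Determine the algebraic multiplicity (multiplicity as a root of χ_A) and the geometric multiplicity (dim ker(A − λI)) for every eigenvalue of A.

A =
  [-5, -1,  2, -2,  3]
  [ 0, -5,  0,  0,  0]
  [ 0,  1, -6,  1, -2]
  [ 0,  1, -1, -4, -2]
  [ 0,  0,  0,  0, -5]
λ = -5: alg = 5, geom = 3

Step 1 — factor the characteristic polynomial to read off the algebraic multiplicities:
  χ_A(x) = (x + 5)^5

Step 2 — compute geometric multiplicities via the rank-nullity identity g(λ) = n − rank(A − λI):
  rank(A − (-5)·I) = 2, so dim ker(A − (-5)·I) = n − 2 = 3

Summary:
  λ = -5: algebraic multiplicity = 5, geometric multiplicity = 3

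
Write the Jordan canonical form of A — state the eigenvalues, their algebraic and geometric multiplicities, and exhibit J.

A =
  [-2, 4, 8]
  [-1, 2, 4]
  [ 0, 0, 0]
J_2(0) ⊕ J_1(0)

The characteristic polynomial is
  det(x·I − A) = x^3

Eigenvalues and multiplicities (the geometric multiplicity of λ is n − rank(A − λI), which equals the number of Jordan blocks for λ):
  λ = 0: algebraic multiplicity = 3, geometric multiplicity = 2

Determining the block sizes for each eigenvalue:
  λ = 0: 2 blocks summing to 3 forces exactly one block of size 2 and the rest size 1 → block sizes [2, 1]

Assembling the blocks gives a Jordan form
J =
  [0, 1, 0]
  [0, 0, 0]
  [0, 0, 0]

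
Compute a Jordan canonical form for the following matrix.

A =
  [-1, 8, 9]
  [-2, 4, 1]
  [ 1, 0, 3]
J_3(2)

The characteristic polynomial is
  det(x·I − A) = x^3 - 6*x^2 + 12*x - 8 = (x - 2)^3

Eigenvalues and multiplicities (the geometric multiplicity of λ is n − rank(A − λI), which equals the number of Jordan blocks for λ):
  λ = 2: algebraic multiplicity = 3, geometric multiplicity = 1

Determining the block sizes for each eigenvalue:
  λ = 2: one block (gm = 1), so the single block has size am = 3 → block sizes [3]

Assembling the blocks gives a Jordan form
J =
  [2, 1, 0]
  [0, 2, 1]
  [0, 0, 2]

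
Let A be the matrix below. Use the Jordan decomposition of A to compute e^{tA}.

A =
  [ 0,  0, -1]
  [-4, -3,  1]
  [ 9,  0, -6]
e^{tA} =
  [3*t*exp(-3*t) + exp(-3*t), 0, -t*exp(-3*t)]
  [-3*t^2*exp(-3*t)/2 - 4*t*exp(-3*t), exp(-3*t), t^2*exp(-3*t)/2 + t*exp(-3*t)]
  [9*t*exp(-3*t), 0, -3*t*exp(-3*t) + exp(-3*t)]

Strategy: write A = P · J · P⁻¹ where J is a Jordan canonical form, so e^{tA} = P · e^{tJ} · P⁻¹, and e^{tJ} can be computed block-by-block.

A has Jordan form
J =
  [-3,  1,  0]
  [ 0, -3,  1]
  [ 0,  0, -3]
(up to reordering of blocks).

Per-block formulas:
  For a 3×3 Jordan block J_3(-3): exp(t · J_3(-3)) = e^(-3t)·(I + t·N + (t^2/2)·N^2), where N is the 3×3 nilpotent shift.

After assembling e^{tJ} and conjugating by P, we get:

e^{tA} =
  [3*t*exp(-3*t) + exp(-3*t), 0, -t*exp(-3*t)]
  [-3*t^2*exp(-3*t)/2 - 4*t*exp(-3*t), exp(-3*t), t^2*exp(-3*t)/2 + t*exp(-3*t)]
  [9*t*exp(-3*t), 0, -3*t*exp(-3*t) + exp(-3*t)]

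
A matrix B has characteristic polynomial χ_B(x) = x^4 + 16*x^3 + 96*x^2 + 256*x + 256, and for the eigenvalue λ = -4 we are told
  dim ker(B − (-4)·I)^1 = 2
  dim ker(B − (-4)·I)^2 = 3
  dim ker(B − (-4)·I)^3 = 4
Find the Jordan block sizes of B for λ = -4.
Block sizes for λ = -4: [3, 1]

From the dimensions of kernels of powers, the number of Jordan blocks of size at least j is d_j − d_{j−1} where d_j = dim ker(N^j) (with d_0 = 0). Computing the differences gives [2, 1, 1].
The number of blocks of size exactly k is (#blocks of size ≥ k) − (#blocks of size ≥ k + 1), so the partition is: 1 block(s) of size 1, 1 block(s) of size 3.
In nonincreasing order the block sizes are [3, 1].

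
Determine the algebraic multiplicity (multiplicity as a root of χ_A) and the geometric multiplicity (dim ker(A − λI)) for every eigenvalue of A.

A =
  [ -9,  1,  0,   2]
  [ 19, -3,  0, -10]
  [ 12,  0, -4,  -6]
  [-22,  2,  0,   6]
λ = -4: alg = 3, geom = 2; λ = 2: alg = 1, geom = 1

Step 1 — factor the characteristic polynomial to read off the algebraic multiplicities:
  χ_A(x) = (x - 2)*(x + 4)^3

Step 2 — compute geometric multiplicities via the rank-nullity identity g(λ) = n − rank(A − λI):
  rank(A − (-4)·I) = 2, so dim ker(A − (-4)·I) = n − 2 = 2
  rank(A − (2)·I) = 3, so dim ker(A − (2)·I) = n − 3 = 1

Summary:
  λ = -4: algebraic multiplicity = 3, geometric multiplicity = 2
  λ = 2: algebraic multiplicity = 1, geometric multiplicity = 1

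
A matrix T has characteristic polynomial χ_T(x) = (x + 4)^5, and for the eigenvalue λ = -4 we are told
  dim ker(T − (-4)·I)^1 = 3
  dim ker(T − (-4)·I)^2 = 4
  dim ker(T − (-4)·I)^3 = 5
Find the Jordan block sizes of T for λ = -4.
Block sizes for λ = -4: [3, 1, 1]

From the dimensions of kernels of powers, the number of Jordan blocks of size at least j is d_j − d_{j−1} where d_j = dim ker(N^j) (with d_0 = 0). Computing the differences gives [3, 1, 1].
The number of blocks of size exactly k is (#blocks of size ≥ k) − (#blocks of size ≥ k + 1), so the partition is: 2 block(s) of size 1, 1 block(s) of size 3.
In nonincreasing order the block sizes are [3, 1, 1].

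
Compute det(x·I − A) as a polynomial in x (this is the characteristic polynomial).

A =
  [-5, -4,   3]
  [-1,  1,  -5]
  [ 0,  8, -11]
x^3 + 15*x^2 + 75*x + 125

Expanding det(x·I − A) (e.g. by cofactor expansion or by noting that A is similar to its Jordan form J, which has the same characteristic polynomial as A) gives
  χ_A(x) = x^3 + 15*x^2 + 75*x + 125
which factors as (x + 5)^3. The eigenvalues (with algebraic multiplicities) are λ = -5 with multiplicity 3.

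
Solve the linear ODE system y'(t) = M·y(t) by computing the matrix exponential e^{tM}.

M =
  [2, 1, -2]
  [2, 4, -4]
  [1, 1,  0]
e^{tM} =
  [exp(2*t), t*exp(2*t), -2*t*exp(2*t)]
  [2*t*exp(2*t), t^2*exp(2*t) + 2*t*exp(2*t) + exp(2*t), -2*t^2*exp(2*t) - 4*t*exp(2*t)]
  [t*exp(2*t), t^2*exp(2*t)/2 + t*exp(2*t), -t^2*exp(2*t) - 2*t*exp(2*t) + exp(2*t)]

Strategy: write M = P · J · P⁻¹ where J is a Jordan canonical form, so e^{tM} = P · e^{tJ} · P⁻¹, and e^{tJ} can be computed block-by-block.

M has Jordan form
J =
  [2, 1, 0]
  [0, 2, 1]
  [0, 0, 2]
(up to reordering of blocks).

Per-block formulas:
  For a 3×3 Jordan block J_3(2): exp(t · J_3(2)) = e^(2t)·(I + t·N + (t^2/2)·N^2), where N is the 3×3 nilpotent shift.

After assembling e^{tJ} and conjugating by P, we get:

e^{tM} =
  [exp(2*t), t*exp(2*t), -2*t*exp(2*t)]
  [2*t*exp(2*t), t^2*exp(2*t) + 2*t*exp(2*t) + exp(2*t), -2*t^2*exp(2*t) - 4*t*exp(2*t)]
  [t*exp(2*t), t^2*exp(2*t)/2 + t*exp(2*t), -t^2*exp(2*t) - 2*t*exp(2*t) + exp(2*t)]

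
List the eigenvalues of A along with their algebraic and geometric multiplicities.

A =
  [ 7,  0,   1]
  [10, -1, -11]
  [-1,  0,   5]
λ = -1: alg = 1, geom = 1; λ = 6: alg = 2, geom = 1

Step 1 — factor the characteristic polynomial to read off the algebraic multiplicities:
  χ_A(x) = (x - 6)^2*(x + 1)

Step 2 — compute geometric multiplicities via the rank-nullity identity g(λ) = n − rank(A − λI):
  rank(A − (-1)·I) = 2, so dim ker(A − (-1)·I) = n − 2 = 1
  rank(A − (6)·I) = 2, so dim ker(A − (6)·I) = n − 2 = 1

Summary:
  λ = -1: algebraic multiplicity = 1, geometric multiplicity = 1
  λ = 6: algebraic multiplicity = 2, geometric multiplicity = 1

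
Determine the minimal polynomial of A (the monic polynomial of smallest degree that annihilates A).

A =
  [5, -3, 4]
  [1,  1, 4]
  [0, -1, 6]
x^3 - 12*x^2 + 48*x - 64

The characteristic polynomial is χ_A(x) = (x - 4)^3, so the eigenvalues are known. The minimal polynomial is
  m_A(x) = Π_λ (x − λ)^{k_λ}
where k_λ is the size of the *largest* Jordan block for λ (equivalently, the smallest k with (A − λI)^k v = 0 for every generalised eigenvector v of λ).

  λ = 4: largest Jordan block has size 3, contributing (x − 4)^3

So m_A(x) = (x - 4)^3 = x^3 - 12*x^2 + 48*x - 64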